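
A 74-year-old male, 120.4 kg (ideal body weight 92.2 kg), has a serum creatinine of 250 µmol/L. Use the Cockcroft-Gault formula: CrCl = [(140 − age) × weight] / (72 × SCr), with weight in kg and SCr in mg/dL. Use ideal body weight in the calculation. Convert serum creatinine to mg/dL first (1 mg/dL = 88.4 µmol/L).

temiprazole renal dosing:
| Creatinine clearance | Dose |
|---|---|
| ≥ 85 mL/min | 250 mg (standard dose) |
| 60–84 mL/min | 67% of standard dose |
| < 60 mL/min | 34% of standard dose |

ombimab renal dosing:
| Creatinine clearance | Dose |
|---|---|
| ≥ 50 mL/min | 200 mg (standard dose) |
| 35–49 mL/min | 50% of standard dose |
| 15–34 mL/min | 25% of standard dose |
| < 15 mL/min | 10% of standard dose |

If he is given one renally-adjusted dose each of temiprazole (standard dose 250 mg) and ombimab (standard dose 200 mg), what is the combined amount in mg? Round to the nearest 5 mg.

SCr = 250 / 88.4 = 2.828 mg/dL
CrCl = (140 − 74) × 92.2 / (72 × 2.828) = 6085.2 / 203.62 ≈ 29.9 mL/min
CrCl ≈ 30 mL/min.
temiprazole: < 60 mL/min → 34% of 250 mg = 85 mg.
ombimab: 15–34 mL/min → 25% of 200 mg = 50 mg.
Total = 85 + 50 = 135 mg.

135 mg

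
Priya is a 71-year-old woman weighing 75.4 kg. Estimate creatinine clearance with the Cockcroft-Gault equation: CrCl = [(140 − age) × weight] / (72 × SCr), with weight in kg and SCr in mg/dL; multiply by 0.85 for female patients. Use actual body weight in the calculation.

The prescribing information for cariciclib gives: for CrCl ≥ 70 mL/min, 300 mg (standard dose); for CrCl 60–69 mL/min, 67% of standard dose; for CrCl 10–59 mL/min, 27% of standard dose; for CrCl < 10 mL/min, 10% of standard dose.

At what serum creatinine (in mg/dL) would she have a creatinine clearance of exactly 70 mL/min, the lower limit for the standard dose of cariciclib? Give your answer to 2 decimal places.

Standard dose requires CrCl ≥ 70 mL/min.
Set (140 − 71) × 75.4 × 0.85 / (72 × SCr) = 70
SCr = (140 − 71) × 75.4 × 0.85 / (72 × 70) = 0.877 mg/dL

0.88 mg/dL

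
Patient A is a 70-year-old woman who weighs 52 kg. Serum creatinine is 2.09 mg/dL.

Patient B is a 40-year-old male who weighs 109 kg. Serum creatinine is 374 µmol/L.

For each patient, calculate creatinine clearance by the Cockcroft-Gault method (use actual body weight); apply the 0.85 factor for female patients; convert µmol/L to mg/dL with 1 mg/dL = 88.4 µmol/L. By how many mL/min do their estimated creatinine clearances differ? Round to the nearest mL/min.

Patient A: CrCl = (140 − 70) × 52 / (72 × 2.09) × 0.85 = 3640.0 / 150.48 × 0.85 ≈ 20.6 mL/min
Patient B: SCr = 374 / 88.4 = 4.231 mg/dL
Patient B: CrCl = (140 − 40) × 109 / (72 × 4.231) = 10900.0 / 304.63 ≈ 35.8 mL/min
|20.6 − 35.8| = 15.2 mL/min

15 mL/min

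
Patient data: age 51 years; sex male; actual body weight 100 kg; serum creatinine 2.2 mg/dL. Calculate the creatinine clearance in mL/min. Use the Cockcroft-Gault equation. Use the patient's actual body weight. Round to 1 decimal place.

56.2 mL/min

CrCl = (140 − 51) × 100 / (72 × 2.2) = 8900.0 / 158.40 ≈ 56.2 mL/min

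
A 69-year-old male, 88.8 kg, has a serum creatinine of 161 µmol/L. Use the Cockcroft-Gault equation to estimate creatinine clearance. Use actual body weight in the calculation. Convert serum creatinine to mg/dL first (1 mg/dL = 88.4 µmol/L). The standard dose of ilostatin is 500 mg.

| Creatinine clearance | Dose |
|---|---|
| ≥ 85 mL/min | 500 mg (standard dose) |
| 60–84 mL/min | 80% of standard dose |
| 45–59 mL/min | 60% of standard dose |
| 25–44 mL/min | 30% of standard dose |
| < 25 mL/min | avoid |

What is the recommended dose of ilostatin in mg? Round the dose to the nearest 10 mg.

SCr = 161 / 88.4 = 1.821 mg/dL
CrCl = (140 − 69) × 88.8 / (72 × 1.821) = 6304.8 / 131.11 ≈ 48.1 mL/min
CrCl ≈ 48 mL/min → bracket 45–59 mL/min.
60% of 500 mg = 300 mg

300 mg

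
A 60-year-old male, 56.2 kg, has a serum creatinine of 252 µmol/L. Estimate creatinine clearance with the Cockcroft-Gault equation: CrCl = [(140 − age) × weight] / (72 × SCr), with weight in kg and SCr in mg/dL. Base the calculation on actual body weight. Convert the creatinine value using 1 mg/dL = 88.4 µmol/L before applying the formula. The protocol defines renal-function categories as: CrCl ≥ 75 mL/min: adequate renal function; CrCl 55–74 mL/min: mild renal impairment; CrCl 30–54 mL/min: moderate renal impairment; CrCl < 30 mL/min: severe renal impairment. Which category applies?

SCr = 252 / 88.4 = 2.851 mg/dL
CrCl = (140 − 60) × 56.2 / (72 × 2.851) = 4496.0 / 205.27 ≈ 21.9 mL/min
22 mL/min falls in the 'severe renal impairment' range.

severe renal impairment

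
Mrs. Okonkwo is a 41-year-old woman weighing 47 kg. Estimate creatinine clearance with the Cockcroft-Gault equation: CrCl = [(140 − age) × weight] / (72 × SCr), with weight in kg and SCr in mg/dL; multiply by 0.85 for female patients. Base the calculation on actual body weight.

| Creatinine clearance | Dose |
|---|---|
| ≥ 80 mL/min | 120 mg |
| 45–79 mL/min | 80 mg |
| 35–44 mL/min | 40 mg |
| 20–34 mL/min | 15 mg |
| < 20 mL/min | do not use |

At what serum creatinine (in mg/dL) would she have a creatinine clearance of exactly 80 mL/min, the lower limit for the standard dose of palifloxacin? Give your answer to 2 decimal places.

Standard dose requires CrCl ≥ 80 mL/min.
Set (140 − 41) × 47 × 0.85 / (72 × SCr) = 80
SCr = (140 − 41) × 47 × 0.85 / (72 × 80) = 0.687 mg/dL

0.69 mg/dL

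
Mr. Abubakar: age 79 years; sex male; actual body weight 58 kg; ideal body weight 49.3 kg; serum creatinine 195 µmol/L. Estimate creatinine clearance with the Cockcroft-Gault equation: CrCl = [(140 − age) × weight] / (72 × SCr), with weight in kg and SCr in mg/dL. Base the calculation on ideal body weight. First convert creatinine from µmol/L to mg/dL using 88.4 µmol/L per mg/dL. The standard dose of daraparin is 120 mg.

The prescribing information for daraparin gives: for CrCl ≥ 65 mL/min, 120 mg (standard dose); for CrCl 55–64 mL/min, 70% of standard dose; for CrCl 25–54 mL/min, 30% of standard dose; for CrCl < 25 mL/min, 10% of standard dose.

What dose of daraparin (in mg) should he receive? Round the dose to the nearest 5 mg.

SCr = 195 / 88.4 = 2.206 mg/dL
CrCl = (140 − 79) × 49.3 / (72 × 2.206) = 3007.3 / 158.83 ≈ 18.9 mL/min
CrCl ≈ 19 mL/min → bracket < 25 mL/min.
10% of 120 mg = 12 mg → 10 mg

10 mg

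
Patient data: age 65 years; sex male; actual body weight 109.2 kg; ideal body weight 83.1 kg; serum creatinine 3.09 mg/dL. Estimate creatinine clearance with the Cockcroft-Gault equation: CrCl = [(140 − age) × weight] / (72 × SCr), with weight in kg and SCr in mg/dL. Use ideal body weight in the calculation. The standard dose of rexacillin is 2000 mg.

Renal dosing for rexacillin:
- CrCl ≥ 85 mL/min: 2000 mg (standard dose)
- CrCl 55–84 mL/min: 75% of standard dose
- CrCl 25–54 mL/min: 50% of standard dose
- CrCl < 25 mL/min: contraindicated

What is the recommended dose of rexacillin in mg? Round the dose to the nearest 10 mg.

1000 mg

CrCl = (140 − 65) × 83.1 / (72 × 3.09) = 6232.5 / 222.48 ≈ 28.0 mL/min
CrCl ≈ 28 mL/min → bracket 25–54 mL/min.
50% of 2000 mg = 1000 mg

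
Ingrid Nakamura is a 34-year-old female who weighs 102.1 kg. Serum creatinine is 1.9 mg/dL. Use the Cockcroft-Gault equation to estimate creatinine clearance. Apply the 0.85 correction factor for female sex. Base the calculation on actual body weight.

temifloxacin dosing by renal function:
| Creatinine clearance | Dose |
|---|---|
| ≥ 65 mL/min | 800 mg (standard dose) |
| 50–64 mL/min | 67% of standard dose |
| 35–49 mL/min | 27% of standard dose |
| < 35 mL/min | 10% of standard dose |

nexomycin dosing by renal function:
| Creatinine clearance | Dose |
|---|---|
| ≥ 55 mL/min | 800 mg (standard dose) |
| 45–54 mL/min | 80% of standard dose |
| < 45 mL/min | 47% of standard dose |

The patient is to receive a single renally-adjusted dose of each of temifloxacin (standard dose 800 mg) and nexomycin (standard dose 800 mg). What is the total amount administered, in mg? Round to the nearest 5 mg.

1600 mg

CrCl = (140 − 34) × 102.1 / (72 × 1.9) × 0.85 = 10822.6 / 136.80 × 0.85 ≈ 67.2 mL/min
CrCl ≈ 67 mL/min.
temifloxacin: ≥ 65 mL/min → 100% of 800 mg = 800 mg.
nexomycin: ≥ 55 mL/min → 100% of 800 mg = 800 mg.
Total = 800 + 800 = 1600 mg.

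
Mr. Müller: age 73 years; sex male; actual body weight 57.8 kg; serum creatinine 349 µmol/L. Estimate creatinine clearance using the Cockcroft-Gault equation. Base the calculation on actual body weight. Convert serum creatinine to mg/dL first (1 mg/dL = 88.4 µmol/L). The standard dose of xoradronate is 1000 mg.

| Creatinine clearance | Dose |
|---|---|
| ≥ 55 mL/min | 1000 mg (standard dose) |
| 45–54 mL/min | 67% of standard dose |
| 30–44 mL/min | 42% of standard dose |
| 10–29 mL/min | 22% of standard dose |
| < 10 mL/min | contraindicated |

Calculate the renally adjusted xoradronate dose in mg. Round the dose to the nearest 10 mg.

220 mg

SCr = 349 / 88.4 = 3.948 mg/dL
CrCl = (140 − 73) × 57.8 / (72 × 3.948) = 3872.6 / 284.26 ≈ 13.6 mL/min
CrCl ≈ 14 mL/min → bracket 10–29 mL/min.
22% of 1000 mg = 220 mg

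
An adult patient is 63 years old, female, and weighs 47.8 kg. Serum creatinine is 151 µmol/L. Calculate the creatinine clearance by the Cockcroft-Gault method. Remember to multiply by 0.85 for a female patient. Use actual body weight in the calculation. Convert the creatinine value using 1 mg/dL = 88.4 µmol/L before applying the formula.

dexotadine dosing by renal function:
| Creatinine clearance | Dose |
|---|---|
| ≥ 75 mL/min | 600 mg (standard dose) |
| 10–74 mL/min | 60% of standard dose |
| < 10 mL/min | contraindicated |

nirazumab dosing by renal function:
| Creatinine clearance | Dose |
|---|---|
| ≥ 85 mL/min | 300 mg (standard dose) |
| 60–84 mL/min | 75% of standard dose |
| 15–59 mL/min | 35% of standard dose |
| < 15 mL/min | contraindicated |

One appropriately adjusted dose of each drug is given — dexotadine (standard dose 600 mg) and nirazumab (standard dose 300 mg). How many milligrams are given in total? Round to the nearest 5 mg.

465 mg

SCr = 151 / 88.4 = 1.708 mg/dL
CrCl = (140 − 63) × 47.8 / (72 × 1.708) × 0.85 = 3680.6 / 122.98 × 0.85 ≈ 25.4 mL/min
CrCl ≈ 25 mL/min.
dexotadine: 10–74 mL/min → 60% of 600 mg = 360 mg.
nirazumab: 15–59 mL/min → 35% of 300 mg = 105 mg.
Total = 360 + 105 = 465 mg.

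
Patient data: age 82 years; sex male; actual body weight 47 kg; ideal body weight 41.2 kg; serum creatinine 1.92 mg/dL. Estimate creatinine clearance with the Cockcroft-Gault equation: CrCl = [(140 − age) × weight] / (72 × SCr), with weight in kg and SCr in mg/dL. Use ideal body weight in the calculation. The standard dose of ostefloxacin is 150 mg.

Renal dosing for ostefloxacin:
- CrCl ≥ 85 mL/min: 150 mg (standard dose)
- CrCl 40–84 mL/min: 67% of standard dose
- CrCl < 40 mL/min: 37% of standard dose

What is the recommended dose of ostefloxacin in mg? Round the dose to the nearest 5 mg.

55 mg

CrCl = (140 − 82) × 41.2 / (72 × 1.92) = 2389.6 / 138.24 ≈ 17.3 mL/min
CrCl ≈ 17 mL/min → bracket < 40 mL/min.
37% of 150 mg = 55.5 mg → 55 mg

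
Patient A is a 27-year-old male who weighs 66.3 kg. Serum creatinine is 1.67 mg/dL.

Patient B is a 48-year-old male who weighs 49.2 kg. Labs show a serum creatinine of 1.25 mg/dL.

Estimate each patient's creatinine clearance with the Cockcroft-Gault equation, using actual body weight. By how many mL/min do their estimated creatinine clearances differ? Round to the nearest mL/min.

Patient A: CrCl = (140 − 27) × 66.3 / (72 × 1.67) = 7491.9 / 120.24 ≈ 62.3 mL/min
Patient B: CrCl = (140 − 48) × 49.2 / (72 × 1.25) = 4526.4 / 90.00 ≈ 50.3 mL/min
|62.3 − 50.3| = 12.0 mL/min

12 mL/min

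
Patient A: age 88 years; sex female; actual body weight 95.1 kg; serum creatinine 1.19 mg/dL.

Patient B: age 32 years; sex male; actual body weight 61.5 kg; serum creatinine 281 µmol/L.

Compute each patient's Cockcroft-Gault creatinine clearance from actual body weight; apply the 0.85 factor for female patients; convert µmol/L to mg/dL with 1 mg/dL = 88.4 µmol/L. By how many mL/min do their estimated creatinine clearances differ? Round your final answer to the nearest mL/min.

20 mL/min

Patient A: CrCl = (140 − 88) × 95.1 / (72 × 1.19) × 0.85 = 4945.2 / 85.68 × 0.85 ≈ 49.1 mL/min
Patient B: SCr = 281 / 88.4 = 3.179 mg/dL
Patient B: CrCl = (140 − 32) × 61.5 / (72 × 3.179) = 6642.0 / 228.89 ≈ 29.0 mL/min
|49.1 − 29.0| = 20.1 mL/min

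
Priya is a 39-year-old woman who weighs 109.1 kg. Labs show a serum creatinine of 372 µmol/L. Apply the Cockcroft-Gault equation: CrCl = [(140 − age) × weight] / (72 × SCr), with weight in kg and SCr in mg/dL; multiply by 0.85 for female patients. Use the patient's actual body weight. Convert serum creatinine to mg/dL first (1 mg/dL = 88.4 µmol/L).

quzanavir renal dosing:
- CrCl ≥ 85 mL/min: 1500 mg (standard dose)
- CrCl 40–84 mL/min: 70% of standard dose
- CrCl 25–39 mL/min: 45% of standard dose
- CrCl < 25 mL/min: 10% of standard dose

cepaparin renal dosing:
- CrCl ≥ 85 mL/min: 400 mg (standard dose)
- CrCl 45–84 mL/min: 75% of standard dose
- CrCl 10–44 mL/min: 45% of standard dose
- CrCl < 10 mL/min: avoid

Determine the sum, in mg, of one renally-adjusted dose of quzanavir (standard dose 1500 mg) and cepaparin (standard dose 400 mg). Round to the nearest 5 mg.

SCr = 372 / 88.4 = 4.208 mg/dL
CrCl = (140 − 39) × 109.1 / (72 × 4.208) × 0.85 = 11019.1 / 302.98 × 0.85 ≈ 30.9 mL/min
CrCl ≈ 31 mL/min.
quzanavir: 25–39 mL/min → 45% of 1500 mg = 675 mg.
cepaparin: 10–44 mL/min → 45% of 400 mg = 180 mg.
Total = 675 + 180 = 855 mg.

855 mg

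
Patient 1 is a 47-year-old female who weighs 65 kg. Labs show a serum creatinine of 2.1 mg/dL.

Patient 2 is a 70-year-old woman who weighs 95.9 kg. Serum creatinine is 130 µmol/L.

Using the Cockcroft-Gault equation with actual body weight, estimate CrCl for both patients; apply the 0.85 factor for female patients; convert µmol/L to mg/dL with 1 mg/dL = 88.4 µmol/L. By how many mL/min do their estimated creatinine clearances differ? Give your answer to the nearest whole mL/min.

Patient 1: CrCl = (140 − 47) × 65 / (72 × 2.1) × 0.85 = 6045.0 / 151.20 × 0.85 ≈ 34.0 mL/min
Patient 2: SCr = 130 / 88.4 = 1.471 mg/dL
Patient 2: CrCl = (140 − 70) × 95.9 / (72 × 1.471) × 0.85 = 6713.0 / 105.91 × 0.85 ≈ 53.9 mL/min
|34.0 − 53.9| = 19.9 mL/min

20 mL/min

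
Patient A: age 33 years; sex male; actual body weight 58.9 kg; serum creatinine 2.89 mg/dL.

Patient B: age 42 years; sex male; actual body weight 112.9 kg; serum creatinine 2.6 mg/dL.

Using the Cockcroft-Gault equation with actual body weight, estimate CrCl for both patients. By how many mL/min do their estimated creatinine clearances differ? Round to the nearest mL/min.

Patient A: CrCl = (140 − 33) × 58.9 / (72 × 2.89) = 6302.3 / 208.08 ≈ 30.3 mL/min
Patient B: CrCl = (140 − 42) × 112.9 / (72 × 2.6) = 11064.2 / 187.20 ≈ 59.1 mL/min
|30.3 − 59.1| = 28.8 mL/min

29 mL/min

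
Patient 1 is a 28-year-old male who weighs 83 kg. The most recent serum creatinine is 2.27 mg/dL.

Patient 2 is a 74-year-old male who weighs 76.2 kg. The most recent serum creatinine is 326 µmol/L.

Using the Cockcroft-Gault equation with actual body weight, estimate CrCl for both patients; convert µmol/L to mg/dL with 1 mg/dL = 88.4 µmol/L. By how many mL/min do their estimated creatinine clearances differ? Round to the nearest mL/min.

38 mL/min

Patient 1: CrCl = (140 − 28) × 83 / (72 × 2.27) = 9296.0 / 163.44 ≈ 56.9 mL/min
Patient 2: SCr = 326 / 88.4 = 3.688 mg/dL
Patient 2: CrCl = (140 − 74) × 76.2 / (72 × 3.688) = 5029.2 / 265.54 ≈ 18.9 mL/min
|56.9 − 18.9| = 38.0 mL/min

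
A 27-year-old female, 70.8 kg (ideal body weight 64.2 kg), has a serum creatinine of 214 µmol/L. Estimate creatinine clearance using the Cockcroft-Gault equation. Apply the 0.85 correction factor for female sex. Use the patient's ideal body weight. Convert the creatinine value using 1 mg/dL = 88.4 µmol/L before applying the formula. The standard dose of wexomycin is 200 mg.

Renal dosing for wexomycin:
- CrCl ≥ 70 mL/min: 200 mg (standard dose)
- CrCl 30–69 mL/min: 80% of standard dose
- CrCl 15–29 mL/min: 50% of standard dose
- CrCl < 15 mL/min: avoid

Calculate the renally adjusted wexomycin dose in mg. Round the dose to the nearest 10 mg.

160 mg

SCr = 214 / 88.4 = 2.421 mg/dL
CrCl = (140 − 27) × 64.2 / (72 × 2.421) × 0.85 = 7254.6 / 174.31 × 0.85 ≈ 35.4 mL/min
CrCl ≈ 35 mL/min → bracket 30–69 mL/min.
80% of 200 mg = 160 mg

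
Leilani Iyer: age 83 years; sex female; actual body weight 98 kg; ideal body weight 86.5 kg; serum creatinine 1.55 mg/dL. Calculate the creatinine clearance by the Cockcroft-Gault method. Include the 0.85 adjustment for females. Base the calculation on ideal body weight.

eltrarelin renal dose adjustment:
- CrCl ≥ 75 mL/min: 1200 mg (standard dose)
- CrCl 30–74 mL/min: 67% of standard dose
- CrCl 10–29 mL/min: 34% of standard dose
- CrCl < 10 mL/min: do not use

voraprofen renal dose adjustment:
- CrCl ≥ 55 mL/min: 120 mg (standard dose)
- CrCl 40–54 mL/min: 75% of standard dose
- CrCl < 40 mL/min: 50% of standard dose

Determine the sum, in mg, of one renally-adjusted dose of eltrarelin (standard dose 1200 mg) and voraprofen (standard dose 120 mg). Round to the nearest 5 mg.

865 mg

CrCl = (140 − 83) × 86.5 / (72 × 1.55) × 0.85 = 4930.5 / 111.60 × 0.85 ≈ 37.6 mL/min
CrCl ≈ 38 mL/min.
eltrarelin: 30–74 mL/min → 67% of 1200 mg = 804 mg.
voraprofen: < 40 mL/min → 50% of 120 mg = 60 mg.
Total = 804 + 60 = 864 mg.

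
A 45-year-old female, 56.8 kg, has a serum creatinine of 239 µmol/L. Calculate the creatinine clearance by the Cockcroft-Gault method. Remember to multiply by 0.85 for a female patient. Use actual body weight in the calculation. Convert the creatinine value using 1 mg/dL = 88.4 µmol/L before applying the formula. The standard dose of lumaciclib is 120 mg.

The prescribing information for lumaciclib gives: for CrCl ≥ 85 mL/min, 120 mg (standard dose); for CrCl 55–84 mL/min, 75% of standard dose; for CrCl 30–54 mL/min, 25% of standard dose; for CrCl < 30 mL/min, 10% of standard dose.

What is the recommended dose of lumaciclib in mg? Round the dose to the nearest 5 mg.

SCr = 239 / 88.4 = 2.704 mg/dL
CrCl = (140 − 45) × 56.8 / (72 × 2.704) × 0.85 = 5396.0 / 194.69 × 0.85 ≈ 23.6 mL/min
CrCl ≈ 24 mL/min → bracket < 30 mL/min.
10% of 120 mg = 12 mg → 10 mg

10 mg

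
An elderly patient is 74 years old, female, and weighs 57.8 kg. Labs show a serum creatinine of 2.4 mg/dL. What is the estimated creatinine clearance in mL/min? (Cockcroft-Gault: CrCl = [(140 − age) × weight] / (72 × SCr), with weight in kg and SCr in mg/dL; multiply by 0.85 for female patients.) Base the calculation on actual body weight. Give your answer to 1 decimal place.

18.8 mL/min

CrCl = (140 − 74) × 57.8 / (72 × 2.4) × 0.85 = 3814.8 / 172.80 × 0.85 ≈ 18.8 mL/min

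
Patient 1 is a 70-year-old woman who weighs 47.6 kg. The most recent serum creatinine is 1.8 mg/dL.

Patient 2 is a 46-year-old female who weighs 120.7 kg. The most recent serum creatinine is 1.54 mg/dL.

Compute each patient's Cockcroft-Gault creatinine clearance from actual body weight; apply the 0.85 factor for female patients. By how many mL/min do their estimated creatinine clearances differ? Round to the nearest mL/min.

65 mL/min

Patient 1: CrCl = (140 − 70) × 47.6 / (72 × 1.8) × 0.85 = 3332.0 / 129.60 × 0.85 ≈ 21.9 mL/min
Patient 2: CrCl = (140 − 46) × 120.7 / (72 × 1.54) × 0.85 = 11345.8 / 110.88 × 0.85 ≈ 87.0 mL/min
|21.9 − 87.0| = 65.1 mL/min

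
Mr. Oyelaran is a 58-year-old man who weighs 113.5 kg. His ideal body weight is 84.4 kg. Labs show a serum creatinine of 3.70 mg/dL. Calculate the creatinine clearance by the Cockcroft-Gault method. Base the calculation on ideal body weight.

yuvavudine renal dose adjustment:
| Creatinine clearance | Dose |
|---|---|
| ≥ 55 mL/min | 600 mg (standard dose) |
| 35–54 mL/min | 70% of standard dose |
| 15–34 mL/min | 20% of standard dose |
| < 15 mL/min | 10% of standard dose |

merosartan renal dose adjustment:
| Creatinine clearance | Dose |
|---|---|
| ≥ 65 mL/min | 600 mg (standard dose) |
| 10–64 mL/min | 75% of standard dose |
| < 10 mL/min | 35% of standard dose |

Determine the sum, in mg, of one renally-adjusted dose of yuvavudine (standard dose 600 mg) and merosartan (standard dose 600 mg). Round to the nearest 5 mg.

CrCl = (140 − 58) × 84.4 / (72 × 3.7) = 6920.8 / 266.40 ≈ 26.0 mL/min
CrCl ≈ 26 mL/min.
yuvavudine: 15–34 mL/min → 20% of 600 mg = 120 mg.
merosartan: 10–64 mL/min → 75% of 600 mg = 450 mg.
Total = 120 + 450 = 570 mg.

570 mg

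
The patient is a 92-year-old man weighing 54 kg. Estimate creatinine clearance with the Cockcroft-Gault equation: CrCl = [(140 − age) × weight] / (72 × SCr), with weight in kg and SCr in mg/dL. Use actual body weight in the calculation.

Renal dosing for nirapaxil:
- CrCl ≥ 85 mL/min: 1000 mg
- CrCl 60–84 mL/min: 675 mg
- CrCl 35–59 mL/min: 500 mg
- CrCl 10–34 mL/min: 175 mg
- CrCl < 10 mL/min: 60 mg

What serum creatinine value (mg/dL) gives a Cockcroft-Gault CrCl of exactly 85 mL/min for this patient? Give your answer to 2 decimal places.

0.42 mg/dL

Standard dose requires CrCl ≥ 85 mL/min.
Set (140 − 92) × 54 / (72 × SCr) = 85
SCr = (140 − 92) × 54 / (72 × 85) = 0.424 mg/dL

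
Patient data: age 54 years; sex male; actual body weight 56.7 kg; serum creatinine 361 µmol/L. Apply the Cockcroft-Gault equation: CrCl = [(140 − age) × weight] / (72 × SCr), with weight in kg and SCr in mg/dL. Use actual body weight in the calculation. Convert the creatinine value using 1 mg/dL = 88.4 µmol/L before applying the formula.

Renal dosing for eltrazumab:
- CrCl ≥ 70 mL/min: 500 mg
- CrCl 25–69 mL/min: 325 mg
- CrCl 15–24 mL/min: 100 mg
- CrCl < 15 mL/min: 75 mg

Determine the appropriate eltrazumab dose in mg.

100 mg

SCr = 361 / 88.4 = 4.084 mg/dL
CrCl = (140 − 54) × 56.7 / (72 × 4.084) = 4876.2 / 294.05 ≈ 16.6 mL/min
CrCl ≈ 17 mL/min → bracket 15–24 mL/min.
Dose for this bracket: 100 mg.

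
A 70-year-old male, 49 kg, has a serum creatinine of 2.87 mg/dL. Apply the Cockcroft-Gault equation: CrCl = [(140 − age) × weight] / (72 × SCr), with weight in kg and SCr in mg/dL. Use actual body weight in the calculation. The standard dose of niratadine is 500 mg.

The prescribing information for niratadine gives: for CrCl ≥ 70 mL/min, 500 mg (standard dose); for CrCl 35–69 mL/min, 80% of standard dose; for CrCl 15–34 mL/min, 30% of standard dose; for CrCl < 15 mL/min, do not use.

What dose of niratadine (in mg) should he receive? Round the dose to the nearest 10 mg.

150 mg

CrCl = (140 − 70) × 49 / (72 × 2.87) = 3430.0 / 206.64 ≈ 16.6 mL/min
CrCl ≈ 17 mL/min → bracket 15–34 mL/min.
30% of 500 mg = 150 mg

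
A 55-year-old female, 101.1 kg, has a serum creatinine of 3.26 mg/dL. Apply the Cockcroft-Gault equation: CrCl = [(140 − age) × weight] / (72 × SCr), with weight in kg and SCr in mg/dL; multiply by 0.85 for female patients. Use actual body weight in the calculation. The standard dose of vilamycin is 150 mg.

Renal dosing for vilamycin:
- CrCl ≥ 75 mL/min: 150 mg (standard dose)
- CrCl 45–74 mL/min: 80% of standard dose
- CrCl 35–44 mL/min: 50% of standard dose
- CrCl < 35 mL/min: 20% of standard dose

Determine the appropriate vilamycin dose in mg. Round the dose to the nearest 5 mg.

CrCl = (140 − 55) × 101.1 / (72 × 3.26) × 0.85 = 8593.5 / 234.72 × 0.85 ≈ 31.1 mL/min
CrCl ≈ 31 mL/min → bracket < 35 mL/min.
20% of 150 mg = 30 mg

30 mg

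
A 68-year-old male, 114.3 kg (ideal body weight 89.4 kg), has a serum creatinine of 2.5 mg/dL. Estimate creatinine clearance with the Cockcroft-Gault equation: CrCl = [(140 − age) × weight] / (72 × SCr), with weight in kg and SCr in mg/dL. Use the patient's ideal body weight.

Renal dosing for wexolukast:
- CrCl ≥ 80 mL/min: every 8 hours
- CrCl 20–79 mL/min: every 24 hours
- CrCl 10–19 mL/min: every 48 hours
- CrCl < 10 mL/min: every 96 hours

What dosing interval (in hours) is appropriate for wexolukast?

every 24 hours

CrCl = (140 − 68) × 89.4 / (72 × 2.5) = 6436.8 / 180.00 ≈ 35.8 mL/min
CrCl ≈ 36 mL/min → bracket 20–79 mL/min → every 24 hours.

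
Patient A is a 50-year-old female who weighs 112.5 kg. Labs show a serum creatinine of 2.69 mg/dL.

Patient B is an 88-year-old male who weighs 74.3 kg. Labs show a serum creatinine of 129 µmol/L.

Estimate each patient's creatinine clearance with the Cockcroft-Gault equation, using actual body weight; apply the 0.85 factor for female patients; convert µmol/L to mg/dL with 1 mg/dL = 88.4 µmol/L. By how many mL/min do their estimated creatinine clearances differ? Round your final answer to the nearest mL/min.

8 mL/min

Patient A: CrCl = (140 − 50) × 112.5 / (72 × 2.69) × 0.85 = 10125.0 / 193.68 × 0.85 ≈ 44.4 mL/min
Patient B: SCr = 129 / 88.4 = 1.459 mg/dL
Patient B: CrCl = (140 − 88) × 74.3 / (72 × 1.459) = 3863.6 / 105.05 ≈ 36.8 mL/min
|44.4 − 36.8| = 7.6 mL/min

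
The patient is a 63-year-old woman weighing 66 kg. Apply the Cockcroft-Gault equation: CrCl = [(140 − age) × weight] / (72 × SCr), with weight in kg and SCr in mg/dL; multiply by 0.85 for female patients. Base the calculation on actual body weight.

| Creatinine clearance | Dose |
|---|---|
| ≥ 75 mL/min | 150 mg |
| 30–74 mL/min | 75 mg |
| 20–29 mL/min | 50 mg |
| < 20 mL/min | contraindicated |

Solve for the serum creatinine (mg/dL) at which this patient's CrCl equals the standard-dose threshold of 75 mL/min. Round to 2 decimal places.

Standard dose requires CrCl ≥ 75 mL/min.
Set (140 − 63) × 66 × 0.85 / (72 × SCr) = 75
SCr = (140 − 63) × 66 × 0.85 / (72 × 75) = 0.800 mg/dL

0.80 mg/dL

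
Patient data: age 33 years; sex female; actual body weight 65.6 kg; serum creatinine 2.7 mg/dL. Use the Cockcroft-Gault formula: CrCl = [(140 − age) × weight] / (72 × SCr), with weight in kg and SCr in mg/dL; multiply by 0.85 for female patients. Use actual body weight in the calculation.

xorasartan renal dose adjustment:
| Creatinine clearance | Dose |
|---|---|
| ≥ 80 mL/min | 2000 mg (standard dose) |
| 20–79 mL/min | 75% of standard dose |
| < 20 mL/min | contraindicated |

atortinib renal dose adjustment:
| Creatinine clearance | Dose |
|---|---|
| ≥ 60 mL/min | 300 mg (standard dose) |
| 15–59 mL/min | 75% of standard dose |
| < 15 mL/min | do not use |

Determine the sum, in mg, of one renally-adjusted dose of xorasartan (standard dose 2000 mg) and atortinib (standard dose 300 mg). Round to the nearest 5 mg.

CrCl = (140 − 33) × 65.6 / (72 × 2.7) × 0.85 = 7019.2 / 194.40 × 0.85 ≈ 30.7 mL/min
CrCl ≈ 31 mL/min.
xorasartan: 20–79 mL/min → 75% of 2000 mg = 1500 mg.
atortinib: 15–59 mL/min → 75% of 300 mg = 225 mg.
Total = 1500 + 225 = 1725 mg.

1725 mg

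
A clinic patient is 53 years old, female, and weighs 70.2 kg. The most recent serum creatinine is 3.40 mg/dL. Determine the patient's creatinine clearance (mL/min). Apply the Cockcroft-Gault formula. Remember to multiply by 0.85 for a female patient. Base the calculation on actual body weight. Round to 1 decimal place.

21.2 mL/min

CrCl = (140 − 53) × 70.2 / (72 × 3.4) × 0.85 = 6107.4 / 244.80 × 0.85 ≈ 21.2 mL/min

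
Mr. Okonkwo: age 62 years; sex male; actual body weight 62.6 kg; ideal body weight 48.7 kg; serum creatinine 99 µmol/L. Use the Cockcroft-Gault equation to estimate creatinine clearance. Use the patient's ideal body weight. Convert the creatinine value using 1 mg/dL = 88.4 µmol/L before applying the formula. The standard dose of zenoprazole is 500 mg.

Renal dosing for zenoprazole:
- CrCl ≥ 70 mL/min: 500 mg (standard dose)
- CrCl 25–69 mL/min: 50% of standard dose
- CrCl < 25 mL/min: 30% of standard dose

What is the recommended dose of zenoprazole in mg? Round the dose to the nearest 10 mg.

SCr = 99 / 88.4 = 1.12 mg/dL
CrCl = (140 − 62) × 48.7 / (72 × 1.12) = 3798.6 / 80.64 ≈ 47.1 mL/min
CrCl ≈ 47 mL/min → bracket 25–69 mL/min.
50% of 500 mg = 250 mg

250 mg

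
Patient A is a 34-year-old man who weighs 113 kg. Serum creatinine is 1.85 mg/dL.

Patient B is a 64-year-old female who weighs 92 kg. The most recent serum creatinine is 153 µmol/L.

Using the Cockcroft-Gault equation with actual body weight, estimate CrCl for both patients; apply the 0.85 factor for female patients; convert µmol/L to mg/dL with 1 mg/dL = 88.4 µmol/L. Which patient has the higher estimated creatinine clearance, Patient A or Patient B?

Patient A: CrCl = (140 − 34) × 113 / (72 × 1.85) = 11978.0 / 133.20 ≈ 89.9 mL/min
Patient B: SCr = 153 / 88.4 = 1.731 mg/dL
Patient B: CrCl = (140 − 64) × 92 / (72 × 1.731) × 0.85 = 6992.0 / 124.63 × 0.85 ≈ 47.7 mL/min
89.9 vs 47.7 mL/min → Patient A is higher.

Patient A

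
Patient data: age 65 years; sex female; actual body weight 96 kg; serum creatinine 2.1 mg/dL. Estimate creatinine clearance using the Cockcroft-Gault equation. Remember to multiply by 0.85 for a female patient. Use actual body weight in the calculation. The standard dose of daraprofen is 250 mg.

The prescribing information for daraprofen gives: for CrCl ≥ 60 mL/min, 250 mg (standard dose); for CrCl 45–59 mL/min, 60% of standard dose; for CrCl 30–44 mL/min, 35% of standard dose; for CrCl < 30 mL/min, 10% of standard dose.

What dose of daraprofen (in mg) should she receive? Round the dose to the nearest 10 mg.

90 mg

CrCl = (140 − 65) × 96 / (72 × 2.1) × 0.85 = 7200.0 / 151.20 × 0.85 ≈ 40.5 mL/min
CrCl ≈ 40 mL/min → bracket 30–44 mL/min.
35% of 250 mg = 87.5 mg → 90 mg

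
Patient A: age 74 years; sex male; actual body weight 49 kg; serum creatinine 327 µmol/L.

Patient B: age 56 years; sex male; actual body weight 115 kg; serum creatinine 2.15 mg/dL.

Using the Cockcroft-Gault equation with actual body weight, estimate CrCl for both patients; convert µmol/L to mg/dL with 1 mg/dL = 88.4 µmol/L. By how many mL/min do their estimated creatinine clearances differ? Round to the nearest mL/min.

Patient A: SCr = 327 / 88.4 = 3.699 mg/dL
Patient A: CrCl = (140 − 74) × 49 / (72 × 3.699) = 3234.0 / 266.33 ≈ 12.1 mL/min
Patient B: CrCl = (140 − 56) × 115 / (72 × 2.15) = 9660.0 / 154.80 ≈ 62.4 mL/min
|12.1 − 62.4| = 50.3 mL/min

50 mL/min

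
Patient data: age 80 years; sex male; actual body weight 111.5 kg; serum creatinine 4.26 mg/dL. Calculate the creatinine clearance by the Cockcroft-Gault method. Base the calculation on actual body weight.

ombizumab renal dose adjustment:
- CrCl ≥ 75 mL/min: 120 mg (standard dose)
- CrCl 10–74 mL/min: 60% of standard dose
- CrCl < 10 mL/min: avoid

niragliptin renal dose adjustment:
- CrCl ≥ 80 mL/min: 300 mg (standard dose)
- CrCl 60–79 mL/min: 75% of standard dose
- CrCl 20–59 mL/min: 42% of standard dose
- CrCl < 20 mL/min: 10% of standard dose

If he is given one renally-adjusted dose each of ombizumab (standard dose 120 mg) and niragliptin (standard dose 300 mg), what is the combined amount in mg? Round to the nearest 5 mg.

200 mg

CrCl = (140 − 80) × 111.5 / (72 × 4.26) = 6690.0 / 306.72 ≈ 21.8 mL/min
CrCl ≈ 22 mL/min.
ombizumab: 10–74 mL/min → 60% of 120 mg = 72 mg.
niragliptin: 20–59 mL/min → 42% of 300 mg = 126 mg.
Total = 72 + 126 = 198 mg.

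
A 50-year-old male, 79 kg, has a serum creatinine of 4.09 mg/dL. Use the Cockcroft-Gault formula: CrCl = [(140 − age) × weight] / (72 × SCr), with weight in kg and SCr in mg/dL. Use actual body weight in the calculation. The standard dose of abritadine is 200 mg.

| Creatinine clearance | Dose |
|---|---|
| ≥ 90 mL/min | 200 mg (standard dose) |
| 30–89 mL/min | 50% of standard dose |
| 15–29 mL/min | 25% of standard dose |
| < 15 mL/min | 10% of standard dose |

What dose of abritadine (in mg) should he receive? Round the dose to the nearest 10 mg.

CrCl = (140 − 50) × 79 / (72 × 4.09) = 7110.0 / 294.48 ≈ 24.1 mL/min
CrCl ≈ 24 mL/min → bracket 15–29 mL/min.
25% of 200 mg = 50 mg

50 mg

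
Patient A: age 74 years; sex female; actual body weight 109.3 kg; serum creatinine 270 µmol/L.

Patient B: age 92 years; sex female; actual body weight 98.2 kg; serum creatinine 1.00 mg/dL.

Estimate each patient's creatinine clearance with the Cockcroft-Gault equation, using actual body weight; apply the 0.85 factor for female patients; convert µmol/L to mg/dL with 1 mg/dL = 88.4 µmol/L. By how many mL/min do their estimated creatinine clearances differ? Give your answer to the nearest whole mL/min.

28 mL/min

Patient A: SCr = 270 / 88.4 = 3.054 mg/dL
Patient A: CrCl = (140 − 74) × 109.3 / (72 × 3.054) × 0.85 = 7213.8 / 219.89 × 0.85 ≈ 27.9 mL/min
Patient B: CrCl = (140 − 92) × 98.2 / (72 × 1) × 0.85 = 4713.6 / 72.00 × 0.85 ≈ 55.6 mL/min
|27.9 − 55.6| = 27.7 mL/min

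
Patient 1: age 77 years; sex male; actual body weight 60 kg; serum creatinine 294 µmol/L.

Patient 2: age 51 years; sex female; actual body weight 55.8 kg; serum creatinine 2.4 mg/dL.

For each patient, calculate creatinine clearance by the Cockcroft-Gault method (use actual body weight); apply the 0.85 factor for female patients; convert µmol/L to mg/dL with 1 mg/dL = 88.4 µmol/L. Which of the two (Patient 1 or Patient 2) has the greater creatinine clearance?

Patient 2

Patient 1: SCr = 294 / 88.4 = 3.326 mg/dL
Patient 1: CrCl = (140 − 77) × 60 / (72 × 3.326) = 3780.0 / 239.47 ≈ 15.8 mL/min
Patient 2: CrCl = (140 − 51) × 55.8 / (72 × 2.4) × 0.85 = 4966.2 / 172.80 × 0.85 ≈ 24.4 mL/min
15.8 vs 24.4 mL/min → Patient 2 is higher.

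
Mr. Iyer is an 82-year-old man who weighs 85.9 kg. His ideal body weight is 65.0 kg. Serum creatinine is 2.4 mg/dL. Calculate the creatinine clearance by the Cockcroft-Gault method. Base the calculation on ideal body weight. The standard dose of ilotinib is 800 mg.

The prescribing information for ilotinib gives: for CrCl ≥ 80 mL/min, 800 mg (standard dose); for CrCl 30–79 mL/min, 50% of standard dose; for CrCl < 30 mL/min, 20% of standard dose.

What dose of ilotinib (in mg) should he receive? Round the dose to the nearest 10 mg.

160 mg

CrCl = (140 − 82) × 65 / (72 × 2.4) = 3770.0 / 172.80 ≈ 21.8 mL/min
CrCl ≈ 22 mL/min → bracket < 30 mL/min.
20% of 800 mg = 160 mg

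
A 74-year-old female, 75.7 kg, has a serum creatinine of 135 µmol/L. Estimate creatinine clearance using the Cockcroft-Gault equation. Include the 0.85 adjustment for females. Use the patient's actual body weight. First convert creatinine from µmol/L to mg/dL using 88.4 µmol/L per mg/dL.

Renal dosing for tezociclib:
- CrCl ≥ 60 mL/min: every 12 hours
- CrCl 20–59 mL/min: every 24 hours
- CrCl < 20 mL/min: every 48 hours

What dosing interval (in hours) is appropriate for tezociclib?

SCr = 135 / 88.4 = 1.527 mg/dL
CrCl = (140 − 74) × 75.7 / (72 × 1.527) × 0.85 = 4996.2 / 109.94 × 0.85 ≈ 38.6 mL/min
CrCl ≈ 39 mL/min → bracket 20–59 mL/min → every 24 hours.

every 24 hours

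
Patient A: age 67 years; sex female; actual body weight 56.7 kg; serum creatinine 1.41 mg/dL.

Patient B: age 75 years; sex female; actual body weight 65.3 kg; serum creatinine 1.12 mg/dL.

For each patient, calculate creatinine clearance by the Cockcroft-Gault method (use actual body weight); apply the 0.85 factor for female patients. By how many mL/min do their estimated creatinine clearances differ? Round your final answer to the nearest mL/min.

Patient A: CrCl = (140 − 67) × 56.7 / (72 × 1.41) × 0.85 = 4139.1 / 101.52 × 0.85 ≈ 34.7 mL/min
Patient B: CrCl = (140 − 75) × 65.3 / (72 × 1.12) × 0.85 = 4244.5 / 80.64 × 0.85 ≈ 44.7 mL/min
|34.7 − 44.7| = 10.0 mL/min

10 mL/min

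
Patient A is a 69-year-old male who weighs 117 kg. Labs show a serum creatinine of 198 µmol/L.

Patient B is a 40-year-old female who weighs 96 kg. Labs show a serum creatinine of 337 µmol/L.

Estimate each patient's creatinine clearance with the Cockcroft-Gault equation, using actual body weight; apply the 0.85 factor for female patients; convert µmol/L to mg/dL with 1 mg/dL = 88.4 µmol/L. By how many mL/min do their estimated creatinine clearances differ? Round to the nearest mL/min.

22 mL/min

Patient A: SCr = 198 / 88.4 = 2.24 mg/dL
Patient A: CrCl = (140 − 69) × 117 / (72 × 2.24) = 8307.0 / 161.28 ≈ 51.5 mL/min
Patient B: SCr = 337 / 88.4 = 3.812 mg/dL
Patient B: CrCl = (140 − 40) × 96 / (72 × 3.812) × 0.85 = 9600.0 / 274.46 × 0.85 ≈ 29.7 mL/min
|51.5 − 29.7| = 21.8 mL/min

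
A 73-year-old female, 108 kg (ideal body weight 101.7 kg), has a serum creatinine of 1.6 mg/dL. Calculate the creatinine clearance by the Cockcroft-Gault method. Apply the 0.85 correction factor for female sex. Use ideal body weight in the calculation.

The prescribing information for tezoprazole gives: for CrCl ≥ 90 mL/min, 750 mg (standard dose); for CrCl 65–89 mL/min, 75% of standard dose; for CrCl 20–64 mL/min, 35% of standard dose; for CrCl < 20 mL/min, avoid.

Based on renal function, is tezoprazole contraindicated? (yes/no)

no

CrCl = (140 − 73) × 101.7 / (72 × 1.6) × 0.85 = 6813.9 / 115.20 × 0.85 ≈ 50.3 mL/min
CrCl ≈ 50 mL/min, which is ≥ 20 mL/min.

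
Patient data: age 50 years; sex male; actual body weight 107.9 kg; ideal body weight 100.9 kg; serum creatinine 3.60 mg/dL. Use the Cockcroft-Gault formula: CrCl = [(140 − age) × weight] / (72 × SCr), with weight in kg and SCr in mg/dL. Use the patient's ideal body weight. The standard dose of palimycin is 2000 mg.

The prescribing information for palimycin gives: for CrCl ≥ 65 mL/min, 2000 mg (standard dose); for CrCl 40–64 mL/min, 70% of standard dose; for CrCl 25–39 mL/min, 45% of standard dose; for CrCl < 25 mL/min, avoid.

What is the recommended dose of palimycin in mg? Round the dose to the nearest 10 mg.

CrCl = (140 − 50) × 100.9 / (72 × 3.6) = 9081.0 / 259.20 ≈ 35.0 mL/min
CrCl ≈ 35 mL/min → bracket 25–39 mL/min.
45% of 2000 mg = 900 mg

900 mg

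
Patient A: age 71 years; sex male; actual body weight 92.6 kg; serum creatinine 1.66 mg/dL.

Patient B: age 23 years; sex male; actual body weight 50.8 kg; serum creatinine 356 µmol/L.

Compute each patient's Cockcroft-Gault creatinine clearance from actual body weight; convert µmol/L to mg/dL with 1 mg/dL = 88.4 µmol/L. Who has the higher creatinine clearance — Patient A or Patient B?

Patient A: CrCl = (140 − 71) × 92.6 / (72 × 1.66) = 6389.4 / 119.52 ≈ 53.5 mL/min
Patient B: SCr = 356 / 88.4 = 4.027 mg/dL
Patient B: CrCl = (140 − 23) × 50.8 / (72 × 4.027) = 5943.6 / 289.94 ≈ 20.5 mL/min
53.5 vs 20.5 mL/min → Patient A is higher.

Patient A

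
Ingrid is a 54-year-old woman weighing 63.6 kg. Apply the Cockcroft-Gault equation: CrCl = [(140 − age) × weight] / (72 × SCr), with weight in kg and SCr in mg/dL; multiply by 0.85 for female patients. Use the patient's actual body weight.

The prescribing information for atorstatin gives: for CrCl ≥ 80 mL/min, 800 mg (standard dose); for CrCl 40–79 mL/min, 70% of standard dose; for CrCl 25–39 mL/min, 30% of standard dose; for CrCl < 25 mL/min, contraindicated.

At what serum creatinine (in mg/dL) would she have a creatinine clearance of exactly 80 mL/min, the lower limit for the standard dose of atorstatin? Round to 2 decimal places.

Standard dose requires CrCl ≥ 80 mL/min.
Set (140 − 54) × 63.6 × 0.85 / (72 × SCr) = 80
SCr = (140 − 54) × 63.6 × 0.85 / (72 × 80) = 0.807 mg/dL

0.81 mg/dL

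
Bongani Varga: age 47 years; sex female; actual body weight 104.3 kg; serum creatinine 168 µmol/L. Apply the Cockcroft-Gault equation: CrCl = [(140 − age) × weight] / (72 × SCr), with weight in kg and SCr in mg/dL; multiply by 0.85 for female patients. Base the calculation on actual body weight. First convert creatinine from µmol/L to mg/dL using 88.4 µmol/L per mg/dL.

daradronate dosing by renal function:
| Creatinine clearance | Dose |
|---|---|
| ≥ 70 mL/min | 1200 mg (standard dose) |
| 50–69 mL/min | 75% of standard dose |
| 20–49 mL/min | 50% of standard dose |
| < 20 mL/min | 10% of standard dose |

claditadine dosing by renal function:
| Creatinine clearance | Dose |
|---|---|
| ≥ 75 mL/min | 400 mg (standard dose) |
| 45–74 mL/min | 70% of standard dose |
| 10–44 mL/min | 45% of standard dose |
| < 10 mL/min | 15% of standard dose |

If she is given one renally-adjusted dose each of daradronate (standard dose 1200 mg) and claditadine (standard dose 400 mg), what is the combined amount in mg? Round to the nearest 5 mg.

SCr = 168 / 88.4 = 1.9 mg/dL
CrCl = (140 − 47) × 104.3 / (72 × 1.9) × 0.85 = 9699.9 / 136.80 × 0.85 ≈ 60.3 mL/min
CrCl ≈ 60 mL/min.
daradronate: 50–69 mL/min → 75% of 1200 mg = 900 mg.
claditadine: 45–74 mL/min → 70% of 400 mg = 280 mg.
Total = 900 + 280 = 1180 mg.

1180 mg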